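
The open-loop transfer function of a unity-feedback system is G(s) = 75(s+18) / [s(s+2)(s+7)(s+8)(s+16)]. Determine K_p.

infinity

K_p = lim_{s→0} G(s); with 1 pole at the origin the limit diverges, so K_p = ∞.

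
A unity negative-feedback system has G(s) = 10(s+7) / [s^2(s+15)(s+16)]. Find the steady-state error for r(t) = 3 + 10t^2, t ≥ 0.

480/7

Two free integrators in G(s): this is a type 2 system. By superposition:
  • 3: tracked with zero error.
  • 10t^2: e_ss = 20/K_a with K_a=7/24 → 480/7.
Total e_ss = 480/7.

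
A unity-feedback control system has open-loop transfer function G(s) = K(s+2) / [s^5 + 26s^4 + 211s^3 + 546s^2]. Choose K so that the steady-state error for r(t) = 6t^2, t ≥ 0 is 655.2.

Lowest-order denominator term is 546s^2, so the open loop has 2 poles at the origin → type 2 system.
K_a = lim_{s→0} s^2·G(s) = K·2 / 546 = (1/273)·K.
e_ss = 12/K_a = 655.2 ⇒ K_a = 5/273 ⇒ K = (5/273)/(1/273) = 5.

5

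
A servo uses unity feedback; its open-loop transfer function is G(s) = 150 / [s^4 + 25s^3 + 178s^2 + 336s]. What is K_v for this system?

25/56

Factoring s from the denominator leaves a polynomial with constant term 336, so the system is type 1.
K_v = lim_{s→0} s·G(s) = 150 / 336 = 25/56.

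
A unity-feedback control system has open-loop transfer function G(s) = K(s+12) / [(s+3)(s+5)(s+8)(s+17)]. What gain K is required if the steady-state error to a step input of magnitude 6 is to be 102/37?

The open loop has no poles at the origin → type 0 system.
K_p = lim_{s→0} G(s) = K·12 / (3·5·8·17) = (1/170)·K.
e_ss = 6/(1 + K_p) = 102/37 ⇒ 1 + (1/170)·K = 37/17 ⇒ K = 200.

200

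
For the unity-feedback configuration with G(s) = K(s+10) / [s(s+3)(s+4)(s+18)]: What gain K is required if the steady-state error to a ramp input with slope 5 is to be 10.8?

System type = 1 (one pole at s=0).
K_v = lim_{s→0} s·G(s) = K·10 / (3·4·18) = (5/108)·K.
e_ss = 5/K_v = 10.8 ⇒ K_v = 25/54 ⇒ K = (25/54)/(5/108) = 10.

10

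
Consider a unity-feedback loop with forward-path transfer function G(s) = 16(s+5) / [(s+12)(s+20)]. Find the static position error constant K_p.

1/3

G(s) has no factors of s in the denominator, so the system is type 0.
K_p = lim_{s→0} G(s) = 16·5 / (12·20) = 1/3.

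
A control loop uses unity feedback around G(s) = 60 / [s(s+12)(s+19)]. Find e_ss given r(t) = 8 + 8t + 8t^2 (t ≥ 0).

infinity

System type = 1 (one pole at s=0). Taking each input component in turn:
  • 8: tracked with zero error.
  • 8t: e_ss = 8/K_v with K_v=5/19 → 30.4.
  • 8t^2: a type-1 system cannot track it, e_ss → ∞.
The unbounded component dominates.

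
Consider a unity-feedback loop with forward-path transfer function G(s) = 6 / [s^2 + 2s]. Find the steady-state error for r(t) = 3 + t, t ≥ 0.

1/3

Factoring s from the denominator leaves a polynomial with constant term 2, so the system is type 1. By superposition:
  • 3: tracked with zero error.
  • t: e_ss = 1/K_v with K_v=3 → 1/3.
Total e_ss = 1/3.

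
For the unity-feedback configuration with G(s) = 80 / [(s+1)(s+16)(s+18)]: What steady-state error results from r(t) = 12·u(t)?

G(s) has no factors of s in the denominator, so the system is type 0.
K_p = lim_{s→0} G(s) = 80 / (1·16·18) = 5/18.
e_ss = 12/(1 + K_p) = 12/(23/18) = 216/23.

216/23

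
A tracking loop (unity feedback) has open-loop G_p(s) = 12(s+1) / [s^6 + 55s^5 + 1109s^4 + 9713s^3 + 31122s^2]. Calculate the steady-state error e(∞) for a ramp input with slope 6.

0

The denominator has no term below 31122s^2 — 2 poles at s=0, type 2.
A type-2 system has K_v = ∞, so it tracks a ramp input with zero steady-state error.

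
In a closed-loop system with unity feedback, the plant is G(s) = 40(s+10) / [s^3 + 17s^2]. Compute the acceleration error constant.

400/17

The denominator has no term below 17s^2 — 2 poles at s=0, type 2.
K_a = lim_{s→0} s^2·G(s) = 40·10 / 17 = 400/17.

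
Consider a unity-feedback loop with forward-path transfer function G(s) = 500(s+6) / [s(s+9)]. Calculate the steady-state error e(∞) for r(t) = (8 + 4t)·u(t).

G(s) has one factor of s in the denominator, so the system is type 1. Taking each input component in turn:
  • 8: tracked with zero error.
  • 4t: e_ss = 4/K_v with K_v=1000/3 → 0.012.
Total e_ss = 0.012.

0.012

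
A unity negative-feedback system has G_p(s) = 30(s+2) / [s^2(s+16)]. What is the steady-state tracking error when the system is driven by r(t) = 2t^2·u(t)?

Two free integrators in G_p(s): this is a type 2 system.
K_a = lim_{s→0} s^2·G_p(s) = 30·2 / (16) = 3.75.
r(t) = 2t^2 gives R(s) = 4/s^3.
e_ss = 4/K_a = 4/3.75 = 16/15.

16/15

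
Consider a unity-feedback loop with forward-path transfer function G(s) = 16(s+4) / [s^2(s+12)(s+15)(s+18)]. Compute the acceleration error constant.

8/405

G(s) has two factors of s in the denominator, so the system is type 2.
K_a = lim_{s→0} s^2·G(s) = 16·4 / (12·15·18) = 8/405.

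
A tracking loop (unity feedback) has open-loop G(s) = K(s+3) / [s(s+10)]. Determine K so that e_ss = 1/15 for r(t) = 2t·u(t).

System type = 1 (one pole at s=0).
K_v = lim_{s→0} s·G(s) = K·3 / (10) = 0.3·K.
e_ss = 2/K_v = 1/15 ⇒ K_v = 30 ⇒ K = 30/0.3 = 100.

100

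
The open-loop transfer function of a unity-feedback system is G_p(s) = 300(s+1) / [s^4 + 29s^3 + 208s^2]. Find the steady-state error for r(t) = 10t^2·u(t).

The denominator has no term below 208s^2 — 2 poles at s=0, type 2.
K_a = lim_{s→0} s^2·G_p(s) = 300·1 / 208 = 75/52.
r(t) = 10t^2 gives R(s) = 20/s^3.
e_ss = 20/K_a = 20/(75/52) = 208/15.

208/15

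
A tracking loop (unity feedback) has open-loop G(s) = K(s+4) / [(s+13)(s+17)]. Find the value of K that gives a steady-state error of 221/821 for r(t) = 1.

150

The open loop has no poles at the origin → type 0 system.
K_p = lim_{s→0} G(s) = K·4 / (13·17) = (4/221)·K.
e_ss = 1/(1 + K_p) = 221/821 ⇒ 1 + (4/221)·K = 821/221 ⇒ K = 150.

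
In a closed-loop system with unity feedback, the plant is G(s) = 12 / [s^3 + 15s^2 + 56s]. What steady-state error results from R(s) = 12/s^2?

56

Lowest-order denominator term is 56s, so the open loop has 1 pole at the origin → type 1 system.
K_v = lim_{s→0} s·G(s) = 12 / 56 = 3/14.
e_ss = 12/K_v = 12/(3/14) = 56.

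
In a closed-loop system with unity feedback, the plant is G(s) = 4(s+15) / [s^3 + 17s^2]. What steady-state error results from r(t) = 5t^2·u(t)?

17/6

The denominator has no term below 17s^2 — 2 poles at s=0, type 2.
K_a = lim_{s→0} s^2·G(s) = 4·15 / 17 = 60/17.
r(t) = 5t^2 gives R(s) = 10/s^3.
e_ss = 10/K_a = 10/(60/17) = 17/6.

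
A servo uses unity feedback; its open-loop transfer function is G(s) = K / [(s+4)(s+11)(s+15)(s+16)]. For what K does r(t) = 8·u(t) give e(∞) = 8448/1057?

System type = 0 (no poles at s=0).
K_p = lim_{s→0} G(s) = K / (4·11·15·16) = (1/10560)·K.
e_ss = 8/(1 + K_p) = 8448/1057 ⇒ 1 + (1/10560)·K = 1057/1056 ⇒ K = 10.

10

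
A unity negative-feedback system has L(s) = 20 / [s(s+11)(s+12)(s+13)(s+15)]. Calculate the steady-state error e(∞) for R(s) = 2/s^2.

One free integrator in L(s): this is a type 1 system.
K_v = lim_{s→0} s·L(s) = 20 / (11·12·13·15) = 1/1287.
e_ss = 2/K_v = 2/(1/1287) = 2574.

2574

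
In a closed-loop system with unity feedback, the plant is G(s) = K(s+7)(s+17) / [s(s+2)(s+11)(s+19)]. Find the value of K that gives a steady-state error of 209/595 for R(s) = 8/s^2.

80

The open loop has one pole at the origin → type 1 system.
K_v = lim_{s→0} s·G(s) = K·7·17 / (2·11·19) = (119/418)·K.
e_ss = 8/K_v = 209/595 ⇒ K_v = 4760/209 ⇒ K = (4760/209)/(119/418) = 80.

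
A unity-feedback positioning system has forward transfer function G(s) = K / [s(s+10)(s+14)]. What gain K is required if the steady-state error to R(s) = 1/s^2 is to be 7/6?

G(s) has one factor of s in the denominator, so the system is type 1.
K_v = lim_{s→0} s·G(s) = K / (10·14) = (1/140)·K.
e_ss = 1/K_v = 7/6 ⇒ K_v = 6/7 ⇒ K = (6/7)/(1/140) = 120.

120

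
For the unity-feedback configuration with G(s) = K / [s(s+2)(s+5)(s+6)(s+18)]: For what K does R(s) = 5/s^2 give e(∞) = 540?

The open loop has one pole at the origin → type 1 system.
K_v = lim_{s→0} s·G(s) = K / (2·5·6·18) = (1/1080)·K.
e_ss = 5/K_v = 540 ⇒ K_v = 1/108 ⇒ K = (1/108)/(1/1080) = 10.

10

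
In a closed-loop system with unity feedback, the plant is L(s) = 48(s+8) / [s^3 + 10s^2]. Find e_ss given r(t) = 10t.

Factoring s^2 from the denominator leaves a polynomial with constant term 10, so the system is type 2.
A type-2 system has K_v = ∞, so it tracks a ramp input with zero steady-state error.

0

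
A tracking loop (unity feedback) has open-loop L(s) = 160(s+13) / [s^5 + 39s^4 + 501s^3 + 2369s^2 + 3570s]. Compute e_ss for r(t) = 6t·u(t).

Lowest-order denominator term is 3570s, so the open loop has 1 pole at the origin → type 1 system.
K_v = lim_{s→0} s·L(s) = 160·13 / 3570 = 208/357.
e_ss = 6/K_v = 6/(208/357) = 1071/104.

1071/104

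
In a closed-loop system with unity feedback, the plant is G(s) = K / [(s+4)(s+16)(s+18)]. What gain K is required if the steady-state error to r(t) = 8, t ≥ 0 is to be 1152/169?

G(s) has no factors of s in the denominator, so the system is type 0.
K_p = lim_{s→0} G(s) = K / (4·16·18) = (1/1152)·K.
e_ss = 8/(1 + K_p) = 1152/169 ⇒ 1 + (1/1152)·K = 169/144 ⇒ K = 200.

200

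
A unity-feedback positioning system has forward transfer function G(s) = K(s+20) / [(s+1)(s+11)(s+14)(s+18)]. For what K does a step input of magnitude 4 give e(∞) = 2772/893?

40

No free integrators in G(s): this is a type 0 system.
K_p = lim_{s→0} G(s) = K·20 / (1·11·14·18) = (5/693)·K.
e_ss = 4/(1 + K_p) = 2772/893 ⇒ 1 + (5/693)·K = 893/693 ⇒ K = 40.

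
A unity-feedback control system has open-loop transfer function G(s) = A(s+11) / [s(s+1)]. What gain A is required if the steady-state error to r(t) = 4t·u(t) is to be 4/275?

25

System type = 1 (one pole at s=0).
K_v = lim_{s→0} s·G(s) = A·11 / (1) = 11·A.
e_ss = 4/K_v = 4/275 ⇒ K_v = 275 ⇒ A = 275/11 = 25.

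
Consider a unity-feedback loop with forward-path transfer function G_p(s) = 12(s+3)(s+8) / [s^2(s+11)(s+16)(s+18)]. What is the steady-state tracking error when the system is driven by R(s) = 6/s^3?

66

System type = 2 (two poles at s=0).
K_a = lim_{s→0} s^2·G_p(s) = 12·3·8 / (11·16·18) = 1/11.
r(t) = 3t^2 gives R(s) = 6/s^3.
e_ss = 6/K_a = 6/(1/11) = 66.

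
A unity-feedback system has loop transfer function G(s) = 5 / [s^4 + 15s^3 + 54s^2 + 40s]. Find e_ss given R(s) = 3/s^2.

24

Factoring s from the denominator leaves a polynomial with constant term 40, so the system is type 1.
K_v = lim_{s→0} s·G(s) = 5 / 40 = 0.125.
e_ss = 3/K_v = 3/0.125 = 24.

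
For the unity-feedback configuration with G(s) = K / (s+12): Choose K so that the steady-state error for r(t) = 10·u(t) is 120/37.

No free integrators in G(s): this is a type 0 system.
K_p = lim_{s→0} G(s) = K / (12) = (1/12)·K.
e_ss = 10/(1 + K_p) = 120/37 ⇒ 1 + (1/12)·K = 37/12 ⇒ K = 25.

25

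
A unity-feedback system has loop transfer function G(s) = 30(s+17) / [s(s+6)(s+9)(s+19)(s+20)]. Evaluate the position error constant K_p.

K_p = lim_{s→0} G(s); with 1 pole at the origin the limit diverges, so K_p = ∞.

infinity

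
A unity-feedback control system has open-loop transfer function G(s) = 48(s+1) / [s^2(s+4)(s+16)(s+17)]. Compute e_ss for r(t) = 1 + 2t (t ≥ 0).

The open loop has two poles at the origin → type 2 system. Treating each term separately:
  • 1: tracked with zero error.
  • 2t: tracked with zero error.
Total e_ss = 0.

0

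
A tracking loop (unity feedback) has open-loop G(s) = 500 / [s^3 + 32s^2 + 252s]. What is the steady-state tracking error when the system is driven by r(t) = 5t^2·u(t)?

infinity

The denominator has no term below 252s — 1 pole at s=0, type 1.
K_a = lim_{s→0} s^2·G(s) = 0; the steady-state error to this parabolic input grows without bound.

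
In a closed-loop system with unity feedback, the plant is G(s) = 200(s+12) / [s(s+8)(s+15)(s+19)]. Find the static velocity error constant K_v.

One free integrator in G(s): this is a type 1 system.
K_v = lim_{s→0} s·G(s) = 200·12 / (8·15·19) = 20/19.

20/19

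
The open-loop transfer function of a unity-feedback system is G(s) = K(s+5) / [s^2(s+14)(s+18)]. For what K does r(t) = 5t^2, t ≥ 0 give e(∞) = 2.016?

250

G(s) has two factors of s in the denominator, so the system is type 2.
K_a = lim_{s→0} s^2·G(s) = K·5 / (14·18) = (5/252)·K.
e_ss = 10/K_a = 2.016 ⇒ K_a = 625/126 ⇒ K = (625/126)/(5/252) = 250.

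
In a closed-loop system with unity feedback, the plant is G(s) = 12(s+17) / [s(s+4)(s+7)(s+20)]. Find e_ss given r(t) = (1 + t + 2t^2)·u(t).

infinity

One free integrator in G(s): this is a type 1 system. Taking each input component in turn:
  • 1: tracked with zero error.
  • t: e_ss = 1/K_v with K_v=51/140 → 140/51.
  • 2t^2: a type-1 system cannot track it, e_ss → ∞.
The unbounded component dominates.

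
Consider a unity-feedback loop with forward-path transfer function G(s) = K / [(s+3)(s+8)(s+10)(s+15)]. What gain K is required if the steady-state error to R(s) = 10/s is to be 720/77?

250

G(s) has no factors of s in the denominator, so the system is type 0.
K_p = lim_{s→0} G(s) = K / (3·8·10·15) = (1/3600)·K.
e_ss = 10/(1 + K_p) = 720/77 ⇒ 1 + (1/3600)·K = 77/72 ⇒ K = 250.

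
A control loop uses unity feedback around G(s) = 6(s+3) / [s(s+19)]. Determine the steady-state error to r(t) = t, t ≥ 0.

One free integrator in G(s): this is a type 1 system.
K_v = lim_{s→0} s·G(s) = 6·3 / (19) = 18/19.
e_ss = 1/K_v = 1/(18/19) = 19/18.

19/18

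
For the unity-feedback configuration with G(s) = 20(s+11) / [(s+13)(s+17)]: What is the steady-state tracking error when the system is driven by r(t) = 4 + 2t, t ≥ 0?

The open loop has no poles at the origin → type 0 system. Taking each input component in turn:
  • 4: e_ss = 4/(1+K_p) with K_p=220/221 → 884/441.
  • 2t: a type-0 system cannot track it, e_ss → ∞.
The unbounded component dominates.

infinity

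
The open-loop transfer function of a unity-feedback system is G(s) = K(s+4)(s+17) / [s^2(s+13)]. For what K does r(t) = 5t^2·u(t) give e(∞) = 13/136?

System type = 2 (two poles at s=0).
K_a = lim_{s→0} s^2·G(s) = K·4·17 / (13) = (68/13)·K.
e_ss = 10/K_a = 13/136 ⇒ K_a = 1360/13 ⇒ K = (1360/13)/(68/13) = 20.

20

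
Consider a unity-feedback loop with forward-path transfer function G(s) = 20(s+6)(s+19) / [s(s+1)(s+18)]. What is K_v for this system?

One free integrator in G(s): this is a type 1 system.
K_v = lim_{s→0} s·G(s) = 20·6·19 / (1·18) = 380/3.

380/3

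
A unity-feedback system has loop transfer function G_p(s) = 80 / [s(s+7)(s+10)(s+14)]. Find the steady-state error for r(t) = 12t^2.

System type = 1 (one pole at s=0).
K_a = lim_{s→0} s^2·G_p(s) = 0; the steady-state error to this parabolic input grows without bound.

infinity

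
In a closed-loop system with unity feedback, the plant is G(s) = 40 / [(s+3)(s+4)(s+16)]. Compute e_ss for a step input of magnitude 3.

72/29

No free integrators in G(s): this is a type 0 system.
K_p = lim_{s→0} G(s) = 40 / (3·4·16) = 5/24.
e_ss = 3/(1 + K_p) = 3/(29/24) = 72/29.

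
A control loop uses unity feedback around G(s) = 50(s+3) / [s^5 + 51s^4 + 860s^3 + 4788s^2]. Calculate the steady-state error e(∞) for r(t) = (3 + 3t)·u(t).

0

Lowest-order denominator term is 4788s^2, so the open loop has 2 poles at the origin → type 2 system. By superposition:
  • 3: tracked with zero error.
  • 3t: tracked with zero error.
Total e_ss = 0.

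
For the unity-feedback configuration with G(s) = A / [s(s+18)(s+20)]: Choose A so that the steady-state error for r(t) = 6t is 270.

8

The open loop has one pole at the origin → type 1 system.
K_v = lim_{s→0} s·G(s) = A / (18·20) = (1/360)·A.
e_ss = 6/K_v = 270 ⇒ K_v = 1/45 ⇒ A = (1/45)/(1/360) = 8.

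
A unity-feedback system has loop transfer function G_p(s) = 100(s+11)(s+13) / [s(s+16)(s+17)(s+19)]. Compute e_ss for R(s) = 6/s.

0

One free integrator in G_p(s): this is a type 1 system.
A type-1 system has K_p = ∞, so it tracks a step input with zero steady-state error.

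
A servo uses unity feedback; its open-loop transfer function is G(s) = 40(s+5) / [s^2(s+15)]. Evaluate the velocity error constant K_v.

infinity

K_v = lim_{s→0} s·G(s); with 2 poles at the origin the limit diverges, so K_v = ∞.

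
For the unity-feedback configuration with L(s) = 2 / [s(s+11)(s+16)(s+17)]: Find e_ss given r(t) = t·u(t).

One free integrator in L(s): this is a type 1 system.
K_v = lim_{s→0} s·L(s) = 2 / (11·16·17) = 1/1496.
e_ss = 1/K_v = 1/(1/1496) = 1496.

1496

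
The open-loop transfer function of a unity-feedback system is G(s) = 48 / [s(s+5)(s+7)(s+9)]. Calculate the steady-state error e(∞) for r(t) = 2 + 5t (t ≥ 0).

32.8125

System type = 1 (one pole at s=0). Treating each term separately:
  • 2: tracked with zero error.
  • 5t: e_ss = 5/K_v with K_v=16/105 → 32.8125.
Total e_ss = 32.8125.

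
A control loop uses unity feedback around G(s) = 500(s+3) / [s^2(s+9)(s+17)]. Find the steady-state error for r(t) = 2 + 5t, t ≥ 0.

0

G(s) has two factors of s in the denominator, so the system is type 2. Treating each term separately:
  • 2: tracked with zero error.
  • 5t: tracked with zero error.
Total e_ss = 0.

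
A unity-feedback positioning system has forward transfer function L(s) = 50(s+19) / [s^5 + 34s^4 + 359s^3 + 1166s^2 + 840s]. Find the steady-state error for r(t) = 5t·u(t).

Factoring s from the denominator leaves a polynomial with constant term 840, so the system is type 1.
K_v = lim_{s→0} s·L(s) = 50·19 / 840 = 95/84.
e_ss = 5/K_v = 5/(95/84) = 84/19.

84/19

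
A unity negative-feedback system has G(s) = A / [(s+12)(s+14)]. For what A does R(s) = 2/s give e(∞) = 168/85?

2

System type = 0 (no poles at s=0).
K_p = lim_{s→0} G(s) = A / (12·14) = (1/168)·A.
e_ss = 2/(1 + K_p) = 168/85 ⇒ 1 + (1/168)·A = 85/84 ⇒ A = 2.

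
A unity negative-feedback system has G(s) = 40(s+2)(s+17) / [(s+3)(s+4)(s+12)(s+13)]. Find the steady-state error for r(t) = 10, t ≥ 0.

System type = 0 (no poles at s=0).
K_p = lim_{s→0} G(s) = 40·2·17 / (3·4·12·13) = 85/117.
e_ss = 10/(1 + K_p) = 10/(202/117) = 585/101.

585/101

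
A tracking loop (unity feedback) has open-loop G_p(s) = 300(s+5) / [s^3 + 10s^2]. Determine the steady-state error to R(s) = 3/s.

The denominator has no term below 10s^2 — 2 poles at s=0, type 2.
A type-2 system has K_p = ∞, so it tracks a step input with zero steady-state error.

0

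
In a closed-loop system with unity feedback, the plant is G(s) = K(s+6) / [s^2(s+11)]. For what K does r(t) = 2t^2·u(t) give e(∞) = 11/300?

200

System type = 2 (two poles at s=0).
K_a = lim_{s→0} s^2·G(s) = K·6 / (11) = (6/11)·K.
e_ss = 4/K_a = 11/300 ⇒ K_a = 1200/11 ⇒ K = (1200/11)/(6/11) = 200.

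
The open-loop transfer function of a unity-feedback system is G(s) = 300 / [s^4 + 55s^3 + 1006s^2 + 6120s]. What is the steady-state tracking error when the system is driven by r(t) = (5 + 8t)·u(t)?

163.2

Factoring s from the denominator leaves a polynomial with constant term 6120, so the system is type 1. Taking each input component in turn:
  • 5: tracked with zero error.
  • 8t: e_ss = 8/K_v with K_v=5/102 → 163.2.
Total e_ss = 163.2.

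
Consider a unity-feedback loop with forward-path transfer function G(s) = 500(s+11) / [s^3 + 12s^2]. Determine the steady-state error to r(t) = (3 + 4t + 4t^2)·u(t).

24/1375

Factoring s^2 from the denominator leaves a polynomial with constant term 12, so the system is type 2. By superposition:
  • 3: tracked with zero error.
  • 4t: tracked with zero error.
  • 4t^2: e_ss = 8/K_a with K_a=1375/3 → 24/1375.
Total e_ss = 24/1375.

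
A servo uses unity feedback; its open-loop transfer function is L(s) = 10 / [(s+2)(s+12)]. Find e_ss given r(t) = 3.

No free integrators in L(s): this is a type 0 system.
K_p = lim_{s→0} L(s) = 10 / (2·12) = 5/12.
e_ss = 3/(1 + K_p) = 3/(17/12) = 36/17.

36/17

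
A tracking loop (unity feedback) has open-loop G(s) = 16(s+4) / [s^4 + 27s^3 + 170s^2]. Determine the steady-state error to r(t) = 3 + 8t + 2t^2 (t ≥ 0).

Lowest-order denominator term is 170s^2, so the open loop has 2 poles at the origin → type 2 system. By superposition:
  • 3: tracked with zero error.
  • 8t: tracked with zero error.
  • 2t^2: e_ss = 4/K_a with K_a=32/85 → 10.625.
Total e_ss = 10.625.

10.625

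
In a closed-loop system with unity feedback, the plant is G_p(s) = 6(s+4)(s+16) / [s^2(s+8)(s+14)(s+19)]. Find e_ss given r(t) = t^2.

133/12

G_p(s) has two factors of s in the denominator, so the system is type 2.
K_a = lim_{s→0} s^2·G_p(s) = 6·4·16 / (8·14·19) = 24/133.
r(t) = t^2 gives R(s) = 2/s^3.
e_ss = 2/K_a = 2/(24/133) = 133/12.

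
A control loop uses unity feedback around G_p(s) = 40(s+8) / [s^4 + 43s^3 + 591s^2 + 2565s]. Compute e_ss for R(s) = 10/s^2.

Factoring s from the denominator leaves a polynomial with constant term 2565, so the system is type 1.
K_v = lim_{s→0} s·G_p(s) = 40·8 / 2565 = 64/513.
e_ss = 10/K_v = 10/(64/513) = 2565/32.

2565/32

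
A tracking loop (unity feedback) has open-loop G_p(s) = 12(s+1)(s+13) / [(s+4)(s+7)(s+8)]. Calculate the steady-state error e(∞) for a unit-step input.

56/95

No free integrators in G_p(s): this is a type 0 system.
K_p = lim_{s→0} G_p(s) = 12·1·13 / (4·7·8) = 39/56.
e_ss = 1/(1 + K_p) = 1/(95/56) = 56/95.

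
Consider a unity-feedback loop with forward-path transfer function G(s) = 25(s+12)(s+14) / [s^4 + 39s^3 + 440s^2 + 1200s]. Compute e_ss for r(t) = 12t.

Factoring s from the denominator leaves a polynomial with constant term 1200, so the system is type 1.
K_v = lim_{s→0} s·G(s) = 25·12·14 / 1200 = 3.5.
e_ss = 12/K_v = 12/3.5 = 24/7.

24/7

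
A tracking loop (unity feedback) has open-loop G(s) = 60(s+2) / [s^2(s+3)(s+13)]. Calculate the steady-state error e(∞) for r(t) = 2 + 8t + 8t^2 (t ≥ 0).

5.2

G(s) has two factors of s in the denominator, so the system is type 2. Taking each input component in turn:
  • 2: tracked with zero error.
  • 8t: tracked with zero error.
  • 8t^2: e_ss = 16/K_a with K_a=40/13 → 5.2.
Total e_ss = 5.2.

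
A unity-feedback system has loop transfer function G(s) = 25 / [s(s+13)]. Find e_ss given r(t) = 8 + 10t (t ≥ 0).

5.2

One free integrator in G(s): this is a type 1 system. Treating each term separately:
  • 8: tracked with zero error.
  • 10t: e_ss = 10/K_v with K_v=25/13 → 5.2.
Total e_ss = 5.2.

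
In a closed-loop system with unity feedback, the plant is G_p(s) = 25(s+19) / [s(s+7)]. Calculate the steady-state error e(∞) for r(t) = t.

7/475

The open loop has one pole at the origin → type 1 system.
K_v = lim_{s→0} s·G_p(s) = 25·19 / (7) = 475/7.
e_ss = 1/K_v = 1/(475/7) = 7/475.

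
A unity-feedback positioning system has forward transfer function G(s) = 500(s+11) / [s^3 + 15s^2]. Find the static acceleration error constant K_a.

1100/3

The denominator has no term below 15s^2 — 2 poles at s=0, type 2.
K_a = lim_{s→0} s^2·G(s) = 500·11 / 15 = 1100/3.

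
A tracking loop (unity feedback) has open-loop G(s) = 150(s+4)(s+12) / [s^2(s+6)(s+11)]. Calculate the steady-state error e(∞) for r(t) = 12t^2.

0.22

The open loop has two poles at the origin → type 2 system.
K_a = lim_{s→0} s^2·G(s) = 150·4·12 / (6·11) = 1200/11.
r(t) = 12t^2 gives R(s) = 24/s^3.
e_ss = 24/K_a = 24/(1200/11) = 0.22.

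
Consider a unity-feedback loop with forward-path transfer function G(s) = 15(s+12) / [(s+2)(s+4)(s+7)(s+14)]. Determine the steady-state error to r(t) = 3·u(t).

The open loop has no poles at the origin → type 0 system.
K_p = lim_{s→0} G(s) = 15·12 / (2·4·7·14) = 45/196.
e_ss = 3/(1 + K_p) = 3/(241/196) = 588/241.

588/241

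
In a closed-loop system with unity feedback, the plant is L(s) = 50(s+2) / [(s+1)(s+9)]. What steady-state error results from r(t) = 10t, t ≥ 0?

infinity

System type = 0 (no poles at s=0).
For a type-0 system K_v = 0, so e_ss to a ramp input is unbounded.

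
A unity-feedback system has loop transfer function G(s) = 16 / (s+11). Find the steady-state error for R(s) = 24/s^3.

infinity

The open loop has no poles at the origin → type 0 system.
For a type-0 system K_a = 0, so e_ss to a parabolic input is unbounded.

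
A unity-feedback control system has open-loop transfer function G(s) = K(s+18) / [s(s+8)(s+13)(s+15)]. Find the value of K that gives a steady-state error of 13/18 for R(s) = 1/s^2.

120

The open loop has one pole at the origin → type 1 system.
K_v = lim_{s→0} s·G(s) = K·18 / (8·13·15) = (3/260)·K.
e_ss = 1/K_v = 13/18 ⇒ K_v = 18/13 ⇒ K = (18/13)/(3/260) = 120.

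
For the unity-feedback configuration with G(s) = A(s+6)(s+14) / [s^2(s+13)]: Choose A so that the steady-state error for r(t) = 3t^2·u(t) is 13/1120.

80

Two free integrators in G(s): this is a type 2 system.
K_a = lim_{s→0} s^2·G(s) = A·6·14 / (13) = (84/13)·A.
e_ss = 6/K_a = 13/1120 ⇒ K_a = 6720/13 ⇒ A = (6720/13)/(84/13) = 80.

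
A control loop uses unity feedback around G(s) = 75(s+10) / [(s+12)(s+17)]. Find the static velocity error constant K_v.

G(s) has no factors of s in the denominator, so the system is type 0.
K_v = lim_{s→0} s·G(s) = 0 (the extra factor of s kills the finite limit).

0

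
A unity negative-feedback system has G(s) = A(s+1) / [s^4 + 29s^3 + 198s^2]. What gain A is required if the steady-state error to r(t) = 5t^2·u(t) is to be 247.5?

8

The denominator has no term below 198s^2 — 2 poles at s=0, type 2.
K_a = lim_{s→0} s^2·G(s) = A·1 / 198 = (1/198)·A.
e_ss = 10/K_a = 247.5 ⇒ K_a = 4/99 ⇒ A = (4/99)/(1/198) = 8.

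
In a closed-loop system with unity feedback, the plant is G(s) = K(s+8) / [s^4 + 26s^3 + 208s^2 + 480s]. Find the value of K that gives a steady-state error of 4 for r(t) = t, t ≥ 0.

The denominator has no term below 480s — 1 pole at s=0, type 1.
K_v = lim_{s→0} s·G(s) = K·8 / 480 = (1/60)·K.
e_ss = 1/K_v = 4 ⇒ K_v = 0.25 ⇒ K = 0.25/(1/60) = 15.

15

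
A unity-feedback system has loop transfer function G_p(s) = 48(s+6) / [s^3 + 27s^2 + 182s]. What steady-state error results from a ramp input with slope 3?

91/48

The denominator has no term below 182s — 1 pole at s=0, type 1.
K_v = lim_{s→0} s·G_p(s) = 48·6 / 182 = 144/91.
e_ss = 3/K_v = 3/(144/91) = 91/48.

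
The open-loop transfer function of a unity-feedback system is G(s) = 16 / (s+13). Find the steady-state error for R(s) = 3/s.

G(s) has no factors of s in the denominator, so the system is type 0.
K_p = lim_{s→0} G(s) = 16 / (13) = 16/13.
e_ss = 3/(1 + K_p) = 3/(29/13) = 39/29.

39/29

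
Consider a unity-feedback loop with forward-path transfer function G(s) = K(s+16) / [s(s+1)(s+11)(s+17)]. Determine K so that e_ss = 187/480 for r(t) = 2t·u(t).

One free integrator in G(s): this is a type 1 system.
K_v = lim_{s→0} s·G(s) = K·16 / (1·11·17) = (16/187)·K.
e_ss = 2/K_v = 187/480 ⇒ K_v = 960/187 ⇒ K = (960/187)/(16/187) = 60.

60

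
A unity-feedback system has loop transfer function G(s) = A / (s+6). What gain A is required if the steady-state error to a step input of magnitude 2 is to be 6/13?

20

System type = 0 (no poles at s=0).
K_p = lim_{s→0} G(s) = A / (6) = (1/6)·A.
e_ss = 2/(1 + K_p) = 6/13 ⇒ 1 + (1/6)·A = 13/3 ⇒ A = 20.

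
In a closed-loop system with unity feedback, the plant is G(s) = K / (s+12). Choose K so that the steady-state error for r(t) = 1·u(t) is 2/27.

No free integrators in G(s): this is a type 0 system.
K_p = lim_{s→0} G(s) = K / (12) = (1/12)·K.
e_ss = 1/(1 + K_p) = 2/27 ⇒ 1 + (1/12)·K = 13.5 ⇒ K = 150.

150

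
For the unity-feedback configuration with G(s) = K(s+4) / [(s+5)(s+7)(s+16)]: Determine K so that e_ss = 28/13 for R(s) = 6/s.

The open loop has no poles at the origin → type 0 system.
K_p = lim_{s→0} G(s) = K·4 / (5·7·16) = (1/140)·K.
e_ss = 6/(1 + K_p) = 28/13 ⇒ 1 + (1/140)·K = 39/14 ⇒ K = 250.

250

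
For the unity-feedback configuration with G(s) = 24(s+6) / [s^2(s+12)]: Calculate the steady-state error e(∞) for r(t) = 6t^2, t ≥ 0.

1

System type = 2 (two poles at s=0).
K_a = lim_{s→0} s^2·G(s) = 24·6 / (12) = 12.
r(t) = 6t^2 gives R(s) = 12/s^3.
e_ss = 12/K_a = 12/12 = 1.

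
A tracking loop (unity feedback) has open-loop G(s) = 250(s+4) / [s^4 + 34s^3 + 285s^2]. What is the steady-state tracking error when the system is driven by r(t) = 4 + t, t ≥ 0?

The denominator has no term below 285s^2 — 2 poles at s=0, type 2. By superposition:
  • 4: tracked with zero error.
  • t: tracked with zero error.
Total e_ss = 0.

0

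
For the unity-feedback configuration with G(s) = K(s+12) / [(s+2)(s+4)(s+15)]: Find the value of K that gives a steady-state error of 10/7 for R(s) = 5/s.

G(s) has no factors of s in the denominator, so the system is type 0.
K_p = lim_{s→0} G(s) = K·12 / (2·4·15) = 0.1·K.
e_ss = 5/(1 + K_p) = 10/7 ⇒ 1 + 0.1·K = 3.5 ⇒ K = 25.

25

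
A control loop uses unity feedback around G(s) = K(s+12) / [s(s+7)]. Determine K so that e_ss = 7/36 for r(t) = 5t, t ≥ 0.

15

G(s) has one factor of s in the denominator, so the system is type 1.
K_v = lim_{s→0} s·G(s) = K·12 / (7) = (12/7)·K.
e_ss = 5/K_v = 7/36 ⇒ K_v = 180/7 ⇒ K = (180/7)/(12/7) = 15.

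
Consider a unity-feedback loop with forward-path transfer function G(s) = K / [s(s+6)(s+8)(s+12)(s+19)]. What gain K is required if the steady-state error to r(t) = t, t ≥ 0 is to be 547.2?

One free integrator in G(s): this is a type 1 system.
K_v = lim_{s→0} s·G(s) = K / (6·8·12·19) = (1/10944)·K.
e_ss = 1/K_v = 547.2 ⇒ K_v = 5/2736 ⇒ K = (5/2736)/(1/10944) = 20.

20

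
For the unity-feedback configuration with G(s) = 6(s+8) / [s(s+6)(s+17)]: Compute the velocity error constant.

System type = 1 (one pole at s=0).
K_v = lim_{s→0} s·G(s) = 6·8 / (6·17) = 8/17.

8/17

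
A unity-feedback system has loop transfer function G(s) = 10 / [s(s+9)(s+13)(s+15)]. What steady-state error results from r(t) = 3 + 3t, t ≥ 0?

G(s) has one factor of s in the denominator, so the system is type 1. Taking each input component in turn:
  • 3: tracked with zero error.
  • 3t: e_ss = 3/K_v with K_v=2/351 → 526.5.
Total e_ss = 526.5.

526.5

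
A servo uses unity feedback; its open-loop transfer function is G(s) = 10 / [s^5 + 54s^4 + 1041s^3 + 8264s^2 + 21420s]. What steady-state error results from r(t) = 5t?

10710

Lowest-order denominator term is 21420s, so the open loop has 1 pole at the origin → type 1 system.
K_v = lim_{s→0} s·G(s) = 10 / 21420 = 1/2142.
e_ss = 5/K_v = 5/(1/2142) = 10710.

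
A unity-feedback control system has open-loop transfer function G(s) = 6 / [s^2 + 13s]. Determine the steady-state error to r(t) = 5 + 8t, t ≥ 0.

52/3

Lowest-order denominator term is 13s, so the open loop has 1 pole at the origin → type 1 system. Taking each input component in turn:
  • 5: tracked with zero error.
  • 8t: e_ss = 8/K_v with K_v=6/13 → 52/3.
Total e_ss = 52/3.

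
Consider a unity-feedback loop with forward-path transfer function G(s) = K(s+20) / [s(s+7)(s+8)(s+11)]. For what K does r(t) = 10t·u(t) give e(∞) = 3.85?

The open loop has one pole at the origin → type 1 system.
K_v = lim_{s→0} s·G(s) = K·20 / (7·8·11) = (5/154)·K.
e_ss = 10/K_v = 3.85 ⇒ K_v = 200/77 ⇒ K = (200/77)/(5/154) = 80.

80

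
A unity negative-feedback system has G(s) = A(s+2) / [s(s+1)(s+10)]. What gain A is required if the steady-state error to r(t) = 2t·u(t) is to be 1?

10

One free integrator in G(s): this is a type 1 system.
K_v = lim_{s→0} s·G(s) = A·2 / (1·10) = 0.2·A.
e_ss = 2/K_v = 1 ⇒ K_v = 2 ⇒ A = 2/0.2 = 10.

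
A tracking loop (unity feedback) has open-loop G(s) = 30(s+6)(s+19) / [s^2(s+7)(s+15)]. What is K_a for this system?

System type = 2 (two poles at s=0).
K_a = lim_{s→0} s^2·G(s) = 30·6·19 / (7·15) = 228/7.

228/7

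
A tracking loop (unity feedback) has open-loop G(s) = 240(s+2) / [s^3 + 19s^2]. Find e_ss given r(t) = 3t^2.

0.2375

The denominator has no term below 19s^2 — 2 poles at s=0, type 2.
K_a = lim_{s→0} s^2·G(s) = 240·2 / 19 = 480/19.
r(t) = 3t^2 gives R(s) = 6/s^3.
e_ss = 6/K_a = 6/(480/19) = 0.2375.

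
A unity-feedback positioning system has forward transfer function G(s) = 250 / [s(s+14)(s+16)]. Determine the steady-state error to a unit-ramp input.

G(s) has one factor of s in the denominator, so the system is type 1.
K_v = lim_{s→0} s·G(s) = 250 / (14·16) = 125/112.
e_ss = 1/K_v = 1/(125/112) = 0.896.

0.896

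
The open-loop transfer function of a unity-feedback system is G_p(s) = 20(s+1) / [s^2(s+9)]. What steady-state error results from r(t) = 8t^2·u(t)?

The open loop has two poles at the origin → type 2 system.
K_a = lim_{s→0} s^2·G_p(s) = 20·1 / (9) = 20/9.
r(t) = 8t^2 gives R(s) = 16/s^3.
e_ss = 16/K_a = 16/(20/9) = 7.2.

7.2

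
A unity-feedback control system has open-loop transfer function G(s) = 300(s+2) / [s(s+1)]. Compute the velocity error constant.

600

The open loop has one pole at the origin → type 1 system.
K_v = lim_{s→0} s·G(s) = 300·2 / (1) = 600.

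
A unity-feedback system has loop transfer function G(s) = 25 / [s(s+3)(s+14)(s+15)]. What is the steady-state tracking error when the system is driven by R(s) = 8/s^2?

System type = 1 (one pole at s=0).
K_v = lim_{s→0} s·G(s) = 25 / (3·14·15) = 5/126.
e_ss = 8/K_v = 8/(5/126) = 201.6.

201.6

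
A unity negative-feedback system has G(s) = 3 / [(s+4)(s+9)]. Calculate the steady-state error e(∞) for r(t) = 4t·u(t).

infinity

No free integrators in G(s): this is a type 0 system.
K_v = lim_{s→0} s·G(s) = 0; the steady-state error to this ramp input grows without bound.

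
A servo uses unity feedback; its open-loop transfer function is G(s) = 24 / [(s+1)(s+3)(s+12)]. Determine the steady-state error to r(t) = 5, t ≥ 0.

3

The open loop has no poles at the origin → type 0 system.
K_p = lim_{s→0} G(s) = 24 / (1·3·12) = 2/3.
e_ss = 5/(1 + K_p) = 5/(5/3) = 3.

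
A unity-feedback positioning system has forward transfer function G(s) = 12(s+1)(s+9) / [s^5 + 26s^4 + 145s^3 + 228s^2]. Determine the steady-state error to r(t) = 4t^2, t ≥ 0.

152/9

Lowest-order denominator term is 228s^2, so the open loop has 2 poles at the origin → type 2 system.
K_a = lim_{s→0} s^2·G(s) = 12·1·9 / 228 = 9/19.
r(t) = 4t^2 gives R(s) = 8/s^3.
e_ss = 8/K_a = 8/(9/19) = 152/9.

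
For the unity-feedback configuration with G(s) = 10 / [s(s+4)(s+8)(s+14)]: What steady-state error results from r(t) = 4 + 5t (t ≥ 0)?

224

One free integrator in G(s): this is a type 1 system. Treating each term separately:
  • 4: tracked with zero error.
  • 5t: e_ss = 5/K_v with K_v=5/224 → 224.
Total e_ss = 224.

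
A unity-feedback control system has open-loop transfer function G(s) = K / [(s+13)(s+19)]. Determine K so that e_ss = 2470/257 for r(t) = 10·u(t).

10

G(s) has no factors of s in the denominator, so the system is type 0.
K_p = lim_{s→0} G(s) = K / (13·19) = (1/247)·K.
e_ss = 10/(1 + K_p) = 2470/257 ⇒ 1 + (1/247)·K = 257/247 ⇒ K = 10.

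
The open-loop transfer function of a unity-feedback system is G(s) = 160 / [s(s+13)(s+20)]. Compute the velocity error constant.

8/13

G(s) has one factor of s in the denominator, so the system is type 1.
K_v = lim_{s→0} s·G(s) = 160 / (13·20) = 8/13.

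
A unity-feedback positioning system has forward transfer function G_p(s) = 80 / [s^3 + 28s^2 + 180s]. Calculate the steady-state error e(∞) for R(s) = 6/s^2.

The denominator has no term below 180s — 1 pole at s=0, type 1.
K_v = lim_{s→0} s·G_p(s) = 80 / 180 = 4/9.
e_ss = 6/K_v = 6/(4/9) = 13.5.

13.5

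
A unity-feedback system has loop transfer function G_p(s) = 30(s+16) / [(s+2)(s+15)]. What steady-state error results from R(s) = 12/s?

The open loop has no poles at the origin → type 0 system.
K_p = lim_{s→0} G_p(s) = 30·16 / (2·15) = 16.
e_ss = 12/(1 + K_p) = 12/17.

12/17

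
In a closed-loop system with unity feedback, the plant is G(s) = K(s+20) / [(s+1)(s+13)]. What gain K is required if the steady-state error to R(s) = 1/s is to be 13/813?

The open loop has no poles at the origin → type 0 system.
K_p = lim_{s→0} G(s) = K·20 / (1·13) = (20/13)·K.
e_ss = 1/(1 + K_p) = 13/813 ⇒ 1 + (20/13)·K = 813/13 ⇒ K = 40.

40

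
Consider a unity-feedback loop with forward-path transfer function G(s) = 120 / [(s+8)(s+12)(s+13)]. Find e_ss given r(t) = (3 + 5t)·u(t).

infinity

G(s) has no factors of s in the denominator, so the system is type 0. By superposition:
  • 3: e_ss = 3/(1+K_p) with K_p=5/52 → 52/19.
  • 5t: a type-0 system cannot track it, e_ss → ∞.
The unbounded component dominates.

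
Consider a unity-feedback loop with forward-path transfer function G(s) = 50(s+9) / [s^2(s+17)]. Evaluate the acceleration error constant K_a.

G(s) has two factors of s in the denominator, so the system is type 2.
K_a = lim_{s→0} s^2·G(s) = 50·9 / (17) = 450/17.

450/17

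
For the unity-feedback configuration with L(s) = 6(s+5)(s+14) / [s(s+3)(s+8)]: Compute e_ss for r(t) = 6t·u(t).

12/35

L(s) has one factor of s in the denominator, so the system is type 1.
K_v = lim_{s→0} s·L(s) = 6·5·14 / (3·8) = 17.5.
e_ss = 6/K_v = 6/17.5 = 12/35.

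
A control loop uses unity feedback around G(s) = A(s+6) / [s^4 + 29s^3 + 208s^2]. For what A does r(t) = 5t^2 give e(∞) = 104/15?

50

The denominator has no term below 208s^2 — 2 poles at s=0, type 2.
K_a = lim_{s→0} s^2·G(s) = A·6 / 208 = (3/104)·A.
e_ss = 10/K_a = 104/15 ⇒ K_a = 75/52 ⇒ A = (75/52)/(3/104) = 50.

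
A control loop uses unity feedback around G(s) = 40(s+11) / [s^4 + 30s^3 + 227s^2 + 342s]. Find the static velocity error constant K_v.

220/171

The denominator has no term below 342s — 1 pole at s=0, type 1.
K_v = lim_{s→0} s·G(s) = 40·11 / 342 = 220/171.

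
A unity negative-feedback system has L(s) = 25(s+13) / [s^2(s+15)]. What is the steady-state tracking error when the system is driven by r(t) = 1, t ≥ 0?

L(s) has two factors of s in the denominator, so the system is type 2.
A type-2 system has K_p = ∞, so it tracks a step input with zero steady-state error.

0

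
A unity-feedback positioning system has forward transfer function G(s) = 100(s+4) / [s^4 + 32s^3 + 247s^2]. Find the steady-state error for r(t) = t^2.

1.235

The denominator has no term below 247s^2 — 2 poles at s=0, type 2.
K_a = lim_{s→0} s^2·G(s) = 100·4 / 247 = 400/247.
r(t) = t^2 gives R(s) = 2/s^3.
e_ss = 2/K_a = 2/(400/247) = 1.235.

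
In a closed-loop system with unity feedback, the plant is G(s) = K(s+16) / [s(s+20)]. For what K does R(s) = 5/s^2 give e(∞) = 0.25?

One free integrator in G(s): this is a type 1 system.
K_v = lim_{s→0} s·G(s) = K·16 / (20) = 0.8·K.
e_ss = 5/K_v = 0.25 ⇒ K_v = 20 ⇒ K = 20/0.8 = 25.

25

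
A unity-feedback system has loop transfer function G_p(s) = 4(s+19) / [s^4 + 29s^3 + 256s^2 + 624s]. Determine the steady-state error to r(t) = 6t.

936/19

Lowest-order denominator term is 624s, so the open loop has 1 pole at the origin → type 1 system.
K_v = lim_{s→0} s·G_p(s) = 4·19 / 624 = 19/156.
e_ss = 6/K_v = 6/(19/156) = 936/19.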